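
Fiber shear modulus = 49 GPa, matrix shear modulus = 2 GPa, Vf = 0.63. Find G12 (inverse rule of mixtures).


1/G12 = Vf/Gf + (1-Vf)/Gm = 0.63/49 + 0.37/2
G12 = 5.05 GPa

5.05 GPa


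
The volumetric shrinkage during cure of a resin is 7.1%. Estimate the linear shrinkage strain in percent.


Linear shrinkage ≈ vol_shrink/3 = 7.1/3 = 2.367%

2.367%


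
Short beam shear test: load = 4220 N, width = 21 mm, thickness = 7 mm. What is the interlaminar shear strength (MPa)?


ILSS = 3F/(4bh) = 3*4220/(4*21*7) = 21.53 MPa

21.53 MPa


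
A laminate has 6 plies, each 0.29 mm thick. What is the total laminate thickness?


h = n * t_ply = 6 * 0.29 = 1.74 mm

1.74 mm


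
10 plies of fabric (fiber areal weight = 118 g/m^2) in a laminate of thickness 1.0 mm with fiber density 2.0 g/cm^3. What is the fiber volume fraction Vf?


Vf = n * FAW / (rho_f * h * 1000) = 10 * 118 / (2.0 * 1.0 * 1000) = 0.59

0.59


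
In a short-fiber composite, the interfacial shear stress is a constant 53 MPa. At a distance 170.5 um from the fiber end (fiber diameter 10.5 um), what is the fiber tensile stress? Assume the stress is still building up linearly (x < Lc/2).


Force balance: sigma_f * (pi*d^2/4) = tau * (pi*d) * x  ->  sigma_f = 4 * tau * x / d
sigma_f = 4 * 53 * 170.5 / 10.5 = 3442.5 MPa

3442.5 MPa


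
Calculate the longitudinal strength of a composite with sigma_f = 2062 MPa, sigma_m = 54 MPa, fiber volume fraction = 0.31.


sigma_1 = sigma_f*Vf + sigma_m*(1-Vf) = 2062*0.31 + 54*0.69 = 676.5 MPa

676.5 MPa


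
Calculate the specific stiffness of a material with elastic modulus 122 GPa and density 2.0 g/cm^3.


Specific stiffness = E/rho = 122/2.0 = 61.0 GPa/(g/cm^3)

61.0 GPa/(g/cm^3)


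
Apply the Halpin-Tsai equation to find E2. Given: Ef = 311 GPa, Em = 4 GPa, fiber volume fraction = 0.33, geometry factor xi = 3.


eta = (Ef/Em - 1)/(Ef/Em + xi) = (77.75 - 1)/(77.75 + 3) = 0.9505
E2 = Em*(1+xi*eta*Vf)/(1-eta*Vf) = 11.31 GPa

11.31 GPa


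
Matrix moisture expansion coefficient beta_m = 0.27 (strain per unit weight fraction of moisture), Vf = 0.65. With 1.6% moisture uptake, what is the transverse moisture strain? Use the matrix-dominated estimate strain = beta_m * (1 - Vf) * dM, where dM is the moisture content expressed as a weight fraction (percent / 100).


dM = 1.6/100 = 0.016
strain = beta_m * (1-Vf) * dM = 0.27 * 0.35 * 0.016 = 0.001512

0.001512


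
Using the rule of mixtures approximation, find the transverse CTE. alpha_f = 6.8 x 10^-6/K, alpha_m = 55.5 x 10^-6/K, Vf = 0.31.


alpha_2 = alpha_f*Vf + alpha_m*(1-Vf) = 6.8*0.31 + 55.5*0.69 = 40.4 x 10^-6/K

40.4 x 10^-6/K


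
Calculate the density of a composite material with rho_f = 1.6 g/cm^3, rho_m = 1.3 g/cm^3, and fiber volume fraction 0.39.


rho_c = rho_f*Vf + rho_m*(1-Vf) = 1.6*0.39 + 1.3*0.61 = 1.417 g/cm^3

1.417 g/cm^3


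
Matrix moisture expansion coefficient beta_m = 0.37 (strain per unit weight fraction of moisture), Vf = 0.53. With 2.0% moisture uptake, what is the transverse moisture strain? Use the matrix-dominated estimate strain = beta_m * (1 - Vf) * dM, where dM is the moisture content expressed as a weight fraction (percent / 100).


dM = 2.0/100 = 0.02
strain = beta_m * (1-Vf) * dM = 0.37 * 0.47 * 0.02 = 0.003478

0.003478


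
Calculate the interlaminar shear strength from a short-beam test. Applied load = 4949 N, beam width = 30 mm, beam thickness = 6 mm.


ILSS = 3F/(4bh) = 3*4949/(4*30*6) = 20.62 MPa

20.62 MPa


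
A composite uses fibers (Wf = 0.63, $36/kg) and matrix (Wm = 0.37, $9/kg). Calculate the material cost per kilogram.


Cost = cost_f*Wf + cost_m*Wm = 36*0.63 + 9*0.37 = $26.01/kg

$26.01/kg


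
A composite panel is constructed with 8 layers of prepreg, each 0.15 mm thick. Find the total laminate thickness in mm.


h = n * t_ply = 8 * 0.15 = 1.2 mm

1.2 mm


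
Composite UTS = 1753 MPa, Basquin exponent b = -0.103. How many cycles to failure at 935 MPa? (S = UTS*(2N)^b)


N = 0.5 * (S/UTS)^(1/b) = 0.5 * (935/1753)^(1/-0.103) = 223.4432 cycles

223.4432 cycles


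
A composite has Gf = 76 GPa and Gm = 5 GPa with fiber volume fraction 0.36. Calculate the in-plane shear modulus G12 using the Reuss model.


1/G12 = Vf/Gf + (1-Vf)/Gm = 0.36/76 + 0.64/5
G12 = 7.53 GPa

7.53 GPa


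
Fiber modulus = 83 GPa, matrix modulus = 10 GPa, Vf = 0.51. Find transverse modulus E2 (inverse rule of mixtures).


1/E2 = Vf/Ef + (1-Vf)/Em = 0.51/83 + 0.49/10
E2 = 18.13 GPa

18.13 GPa


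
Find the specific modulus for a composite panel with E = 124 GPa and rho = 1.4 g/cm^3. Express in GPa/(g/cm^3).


Specific stiffness = E/rho = 124/1.4 = 88.6 GPa/(g/cm^3)

88.6 GPa/(g/cm^3)


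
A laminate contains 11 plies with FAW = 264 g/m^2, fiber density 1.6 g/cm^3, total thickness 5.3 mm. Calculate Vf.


Vf = n * FAW / (rho_f * h * 1000) = 11 * 264 / (1.6 * 5.3 * 1000) = 0.3425

0.3425


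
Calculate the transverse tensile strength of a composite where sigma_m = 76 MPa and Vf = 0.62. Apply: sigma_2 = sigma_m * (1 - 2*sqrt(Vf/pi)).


factor = 1 - 2*sqrt(0.62/pi) = 0.1115
sigma_2 = 76 * 0.1115 = 8.48 MPa

8.48 MPa


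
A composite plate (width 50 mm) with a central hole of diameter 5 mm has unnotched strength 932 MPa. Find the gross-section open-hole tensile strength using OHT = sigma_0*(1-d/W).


OHT = sigma_0*(1-d/W) = 932*(1-5/50) = 838.8 MPa

838.8 MPa


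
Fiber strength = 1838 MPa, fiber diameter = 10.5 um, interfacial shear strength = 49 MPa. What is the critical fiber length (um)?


Lc = sigma_f * d / (2 * tau_i) = 1838 * 10.5 / (2 * 49) = 196.9 um

196.9 um


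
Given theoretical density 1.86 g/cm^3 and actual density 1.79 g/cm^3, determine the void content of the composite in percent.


Void% = (rho_theo - rho_actual)/rho_theo * 100 = (1.86 - 1.79)/1.86 * 100 = 3.76%

3.76%


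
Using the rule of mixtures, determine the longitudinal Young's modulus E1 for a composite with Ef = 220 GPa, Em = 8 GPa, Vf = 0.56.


E1 = Ef*Vf + Em*(1-Vf) = 220*0.56 + 8*0.44 = 126.72 GPa

126.72 GPa


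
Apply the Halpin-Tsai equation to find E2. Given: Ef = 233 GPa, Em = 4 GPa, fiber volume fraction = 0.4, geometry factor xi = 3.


eta = (Ef/Em - 1)/(Ef/Em + xi) = (58.25 - 1)/(58.25 + 3) = 0.9347
E2 = Em*(1+xi*eta*Vf)/(1-eta*Vf) = 13.55 GPa

13.55 GPa


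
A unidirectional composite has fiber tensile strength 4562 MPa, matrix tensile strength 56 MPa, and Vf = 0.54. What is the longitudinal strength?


sigma_1 = sigma_f*Vf + sigma_m*(1-Vf) = 4562*0.54 + 56*0.46 = 2489.2 MPa

2489.2 MPa


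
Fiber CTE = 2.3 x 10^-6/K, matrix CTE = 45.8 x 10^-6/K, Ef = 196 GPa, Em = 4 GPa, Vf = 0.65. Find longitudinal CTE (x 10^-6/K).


E1 = Ef*Vf + Em*(1-Vf) = 128.8
alpha_1 = (alpha_f*Ef*Vf + alpha_m*Em*(1-Vf))/E1 = 2.77 x 10^-6/K

2.77 x 10^-6/K


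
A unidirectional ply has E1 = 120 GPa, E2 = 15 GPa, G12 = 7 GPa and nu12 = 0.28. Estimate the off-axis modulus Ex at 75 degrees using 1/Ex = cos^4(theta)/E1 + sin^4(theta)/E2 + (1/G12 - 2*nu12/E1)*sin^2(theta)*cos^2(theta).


cos^4(75) = 0.004487, sin^4(75) = 0.870513, sin^2(75)*cos^2(75) = 0.0625
1/G12 - 2*nu12/E1 = 1/7 - 2*0.28/120 = 0.13819 GPa^-1
1/Ex = 0.004487/120 + 0.870513/15 + 0.13819*0.0625 = 0.0667085 GPa^-1
Ex = 14.99 GPa

14.99 GPa


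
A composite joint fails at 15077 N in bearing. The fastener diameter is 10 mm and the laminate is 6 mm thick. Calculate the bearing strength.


sigma_br = F/(d*h) = 15077/(10*6) = 251.3 MPa

251.3 MPa


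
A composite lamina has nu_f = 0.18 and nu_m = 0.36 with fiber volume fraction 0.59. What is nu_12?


nu_12 = nu_f*Vf + nu_m*(1-Vf) = 0.18*0.59 + 0.36*0.41 = 0.2538

0.2538


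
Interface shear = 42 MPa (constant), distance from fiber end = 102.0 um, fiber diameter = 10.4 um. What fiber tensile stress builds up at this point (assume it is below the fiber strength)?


Force balance: sigma_f * (pi*d^2/4) = tau * (pi*d) * x  ->  sigma_f = 4 * tau * x / d
sigma_f = 4 * 42 * 102.0 / 10.4 = 1647.7 MPa

1647.7 MPa


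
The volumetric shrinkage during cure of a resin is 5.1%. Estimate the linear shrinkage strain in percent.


Linear shrinkage ≈ vol_shrink/3 = 5.1/3 = 1.7%

1.7%


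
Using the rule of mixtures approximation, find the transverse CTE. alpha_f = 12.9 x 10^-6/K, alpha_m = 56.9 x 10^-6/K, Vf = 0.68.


alpha_2 = alpha_f*Vf + alpha_m*(1-Vf) = 12.9*0.68 + 56.9*0.32 = 27.0 x 10^-6/K

27.0 x 10^-6/K


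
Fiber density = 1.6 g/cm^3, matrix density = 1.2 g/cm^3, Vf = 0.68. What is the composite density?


rho_c = rho_f*Vf + rho_m*(1-Vf) = 1.6*0.68 + 1.2*0.32 = 1.472 g/cm^3

1.472 g/cm^3


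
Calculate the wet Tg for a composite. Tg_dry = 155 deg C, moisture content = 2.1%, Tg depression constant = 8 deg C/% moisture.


Tg_wet = Tg_dry - k*moisture = 155 - 8*2.1 = 138.2 deg C

138.2 deg C


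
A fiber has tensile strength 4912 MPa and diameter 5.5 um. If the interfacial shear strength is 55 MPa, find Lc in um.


Lc = sigma_f * d / (2 * tau_i) = 4912 * 5.5 / (2 * 55) = 245.6 um

245.6 um


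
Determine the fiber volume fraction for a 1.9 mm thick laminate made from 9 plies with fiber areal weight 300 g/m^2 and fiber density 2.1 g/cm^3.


Vf = n * FAW / (rho_f * h * 1000) = 9 * 300 / (2.1 * 1.9 * 1000) = 0.6767

0.6767


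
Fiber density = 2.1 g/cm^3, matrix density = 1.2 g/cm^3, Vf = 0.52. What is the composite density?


rho_c = rho_f*Vf + rho_m*(1-Vf) = 2.1*0.52 + 1.2*0.48 = 1.668 g/cm^3

1.668 g/cm^3


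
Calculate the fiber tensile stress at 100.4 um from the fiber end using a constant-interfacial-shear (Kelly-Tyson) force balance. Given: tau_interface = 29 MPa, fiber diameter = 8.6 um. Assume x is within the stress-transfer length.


Force balance: sigma_f * (pi*d^2/4) = tau * (pi*d) * x  ->  sigma_f = 4 * tau * x / d
sigma_f = 4 * 29 * 100.4 / 8.6 = 1354.2 MPa

1354.2 MPa


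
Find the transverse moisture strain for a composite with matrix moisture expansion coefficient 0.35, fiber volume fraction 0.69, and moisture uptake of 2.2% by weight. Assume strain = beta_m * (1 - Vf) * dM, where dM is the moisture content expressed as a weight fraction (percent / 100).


dM = 2.2/100 = 0.022
strain = beta_m * (1-Vf) * dM = 0.35 * 0.31 * 0.022 = 0.002387

0.002387


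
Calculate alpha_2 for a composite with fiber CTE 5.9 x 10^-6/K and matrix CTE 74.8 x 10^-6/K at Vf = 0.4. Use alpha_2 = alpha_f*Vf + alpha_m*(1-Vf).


alpha_2 = alpha_f*Vf + alpha_m*(1-Vf) = 5.9*0.4 + 74.8*0.6 = 47.2 x 10^-6/K

47.2 x 10^-6/K


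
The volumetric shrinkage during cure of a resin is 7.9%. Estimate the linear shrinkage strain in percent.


Linear shrinkage ≈ vol_shrink/3 = 7.9/3 = 2.633%

2.633%


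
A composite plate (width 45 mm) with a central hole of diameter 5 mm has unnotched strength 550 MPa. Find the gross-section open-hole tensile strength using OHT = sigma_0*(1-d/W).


OHT = sigma_0*(1-d/W) = 550*(1-5/45) = 488.9 MPa

488.9 MPa


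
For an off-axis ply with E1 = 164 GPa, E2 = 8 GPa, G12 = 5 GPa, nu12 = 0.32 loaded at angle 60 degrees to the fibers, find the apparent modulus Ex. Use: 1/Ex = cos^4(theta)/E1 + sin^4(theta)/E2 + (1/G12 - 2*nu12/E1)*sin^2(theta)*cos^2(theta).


cos^4(60) = 0.0625, sin^4(60) = 0.5625, sin^2(60)*cos^2(60) = 0.1875
1/G12 - 2*nu12/E1 = 1/5 - 2*0.32/164 = 0.196098 GPa^-1
1/Ex = 0.0625/164 + 0.5625/8 + 0.196098*0.1875 = 0.1074619 GPa^-1
Ex = 9.31 GPa

9.31 GPa


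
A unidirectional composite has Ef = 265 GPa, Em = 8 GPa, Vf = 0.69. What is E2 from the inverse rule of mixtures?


1/E2 = Vf/Ef + (1-Vf)/Em = 0.69/265 + 0.31/8
E2 = 24.18 GPa

24.18 GPa


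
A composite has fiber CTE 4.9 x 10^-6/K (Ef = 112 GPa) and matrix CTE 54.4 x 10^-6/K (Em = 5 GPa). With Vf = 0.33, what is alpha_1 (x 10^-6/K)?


E1 = Ef*Vf + Em*(1-Vf) = 40.31
alpha_1 = (alpha_f*Ef*Vf + alpha_m*Em*(1-Vf))/E1 = 9.01 x 10^-6/K

9.01 x 10^-6/K


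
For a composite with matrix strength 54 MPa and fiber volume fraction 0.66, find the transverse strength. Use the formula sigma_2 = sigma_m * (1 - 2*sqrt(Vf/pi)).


factor = 1 - 2*sqrt(0.66/pi) = 0.0833
sigma_2 = 54 * 0.0833 = 4.5 MPa

4.5 MPa


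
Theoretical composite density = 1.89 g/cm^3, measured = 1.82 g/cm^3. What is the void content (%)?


Void% = (rho_theo - rho_actual)/rho_theo * 100 = (1.89 - 1.82)/1.89 * 100 = 3.7%

3.7%


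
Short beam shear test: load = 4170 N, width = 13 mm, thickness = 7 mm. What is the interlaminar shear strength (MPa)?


ILSS = 3F/(4bh) = 3*4170/(4*13*7) = 34.37 MPa

34.37 MPa


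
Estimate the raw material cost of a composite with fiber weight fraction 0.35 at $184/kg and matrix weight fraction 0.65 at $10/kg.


Cost = cost_f*Wf + cost_m*Wm = 184*0.35 + 10*0.65 = $70.9/kg

$70.9/kg


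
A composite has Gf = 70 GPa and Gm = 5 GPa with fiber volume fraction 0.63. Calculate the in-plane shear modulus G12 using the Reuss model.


1/G12 = Vf/Gf + (1-Vf)/Gm = 0.63/70 + 0.37/5
G12 = 12.05 GPa

12.05 GPa


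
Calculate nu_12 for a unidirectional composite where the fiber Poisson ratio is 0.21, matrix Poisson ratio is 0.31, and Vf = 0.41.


nu_12 = nu_f*Vf + nu_m*(1-Vf) = 0.21*0.41 + 0.31*0.59 = 0.269

0.269


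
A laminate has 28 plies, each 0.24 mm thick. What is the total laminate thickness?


h = n * t_ply = 28 * 0.24 = 6.72 mm

6.72 mm


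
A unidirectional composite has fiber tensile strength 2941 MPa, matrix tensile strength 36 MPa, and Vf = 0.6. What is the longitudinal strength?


sigma_1 = sigma_f*Vf + sigma_m*(1-Vf) = 2941*0.6 + 36*0.4 = 1779.0 MPa

1779.0 MPa


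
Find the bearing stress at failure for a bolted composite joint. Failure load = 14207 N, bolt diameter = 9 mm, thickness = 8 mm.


sigma_br = F/(d*h) = 14207/(9*8) = 197.3 MPa

197.3 MPa


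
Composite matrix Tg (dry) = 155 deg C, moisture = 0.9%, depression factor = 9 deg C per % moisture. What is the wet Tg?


Tg_wet = Tg_dry - k*moisture = 155 - 9*0.9 = 146.9 deg C

146.9 deg C


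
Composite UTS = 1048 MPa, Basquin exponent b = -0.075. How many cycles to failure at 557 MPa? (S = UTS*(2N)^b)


N = 0.5 * (S/UTS)^(1/b) = 0.5 * (557/1048)^(1/-0.075) = 2285.8681 cycles

2285.8681 cycles


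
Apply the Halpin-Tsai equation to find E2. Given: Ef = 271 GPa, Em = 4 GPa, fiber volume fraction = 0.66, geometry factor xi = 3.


eta = (Ef/Em - 1)/(Ef/Em + xi) = (67.75 - 1)/(67.75 + 3) = 0.9435
E2 = Em*(1+xi*eta*Vf)/(1-eta*Vf) = 30.4 GPa

30.4 GPa


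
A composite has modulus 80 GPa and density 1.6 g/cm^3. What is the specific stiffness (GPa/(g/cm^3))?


Specific stiffness = E/rho = 80/1.6 = 50.0 GPa/(g/cm^3)

50.0 GPa/(g/cm^3)


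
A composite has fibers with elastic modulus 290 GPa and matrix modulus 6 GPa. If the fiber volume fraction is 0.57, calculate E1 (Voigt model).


E1 = Ef*Vf + Em*(1-Vf) = 290*0.57 + 6*0.43 = 167.88 GPa

167.88 GPa


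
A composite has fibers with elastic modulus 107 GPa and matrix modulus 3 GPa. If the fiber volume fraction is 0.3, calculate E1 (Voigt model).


E1 = Ef*Vf + Em*(1-Vf) = 107*0.3 + 3*0.7 = 34.2 GPa

34.2 GPa


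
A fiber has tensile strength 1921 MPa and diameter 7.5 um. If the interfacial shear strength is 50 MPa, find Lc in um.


Lc = sigma_f * d / (2 * tau_i) = 1921 * 7.5 / (2 * 50) = 144.1 um

144.1 um


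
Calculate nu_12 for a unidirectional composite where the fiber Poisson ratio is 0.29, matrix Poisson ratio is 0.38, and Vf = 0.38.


nu_12 = nu_f*Vf + nu_m*(1-Vf) = 0.29*0.38 + 0.38*0.62 = 0.3458

0.3458


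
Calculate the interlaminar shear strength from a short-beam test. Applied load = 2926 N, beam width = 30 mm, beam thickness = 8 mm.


ILSS = 3F/(4bh) = 3*2926/(4*30*8) = 9.14 MPa

9.14 MPa


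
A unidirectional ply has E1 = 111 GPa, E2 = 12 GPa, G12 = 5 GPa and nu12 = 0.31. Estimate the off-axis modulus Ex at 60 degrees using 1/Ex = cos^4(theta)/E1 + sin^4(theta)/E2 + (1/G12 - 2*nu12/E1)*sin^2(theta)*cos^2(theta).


cos^4(60) = 0.0625, sin^4(60) = 0.5625, sin^2(60)*cos^2(60) = 0.1875
1/G12 - 2*nu12/E1 = 1/5 - 2*0.31/111 = 0.194414 GPa^-1
1/Ex = 0.0625/111 + 0.5625/12 + 0.194414*0.1875 = 0.0838908 GPa^-1
Ex = 11.92 GPa

11.92 GPa


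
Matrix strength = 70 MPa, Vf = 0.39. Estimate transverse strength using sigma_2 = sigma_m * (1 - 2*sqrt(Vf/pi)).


factor = 1 - 2*sqrt(0.39/pi) = 0.2953
sigma_2 = 70 * 0.2953 = 20.67 MPa

20.67 MPa


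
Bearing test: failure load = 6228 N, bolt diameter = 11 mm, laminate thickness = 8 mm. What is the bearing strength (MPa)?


sigma_br = F/(d*h) = 6228/(11*8) = 70.8 MPa

70.8 MPa


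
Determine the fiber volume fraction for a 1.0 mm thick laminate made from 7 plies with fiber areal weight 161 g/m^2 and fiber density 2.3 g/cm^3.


Vf = n * FAW / (rho_f * h * 1000) = 7 * 161 / (2.3 * 1.0 * 1000) = 0.49

0.49


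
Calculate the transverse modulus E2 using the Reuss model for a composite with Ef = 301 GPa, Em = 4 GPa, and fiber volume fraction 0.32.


1/E2 = Vf/Ef + (1-Vf)/Em = 0.32/301 + 0.68/4
E2 = 5.85 GPa

5.85 GPa


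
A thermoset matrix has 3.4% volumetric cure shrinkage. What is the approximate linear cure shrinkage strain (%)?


Linear shrinkage ≈ vol_shrink/3 = 3.4/3 = 1.133%

1.133%


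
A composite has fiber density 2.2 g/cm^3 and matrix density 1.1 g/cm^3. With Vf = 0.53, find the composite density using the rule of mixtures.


rho_c = rho_f*Vf + rho_m*(1-Vf) = 2.2*0.53 + 1.1*0.47 = 1.683 g/cm^3

1.683 g/cm^3


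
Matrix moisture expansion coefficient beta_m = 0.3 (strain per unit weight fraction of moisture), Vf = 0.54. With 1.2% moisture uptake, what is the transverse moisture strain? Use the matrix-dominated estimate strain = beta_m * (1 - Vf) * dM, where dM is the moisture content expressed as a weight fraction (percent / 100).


dM = 1.2/100 = 0.012
strain = beta_m * (1-Vf) * dM = 0.3 * 0.46 * 0.012 = 0.001656

0.001656


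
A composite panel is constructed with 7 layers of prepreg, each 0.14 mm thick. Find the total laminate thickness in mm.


h = n * t_ply = 7 * 0.14 = 0.98 mm

0.98 mm


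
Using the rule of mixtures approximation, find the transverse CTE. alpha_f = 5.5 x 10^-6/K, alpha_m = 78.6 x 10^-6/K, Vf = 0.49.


alpha_2 = alpha_f*Vf + alpha_m*(1-Vf) = 5.5*0.49 + 78.6*0.51 = 42.8 x 10^-6/K

42.8 x 10^-6/K


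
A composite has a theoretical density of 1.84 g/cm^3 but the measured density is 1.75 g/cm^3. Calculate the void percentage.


Void% = (rho_theo - rho_actual)/rho_theo * 100 = (1.84 - 1.75)/1.84 * 100 = 4.89%

4.89%


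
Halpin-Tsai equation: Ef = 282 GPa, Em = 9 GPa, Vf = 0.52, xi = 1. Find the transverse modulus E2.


eta = (Ef/Em - 1)/(Ef/Em + xi) = (31.3333 - 1)/(31.3333 + 1) = 0.9381
E2 = Em*(1+xi*eta*Vf)/(1-eta*Vf) = 26.14 GPa

26.14 GPa


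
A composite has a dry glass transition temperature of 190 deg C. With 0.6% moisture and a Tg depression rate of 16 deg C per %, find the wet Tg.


Tg_wet = Tg_dry - k*moisture = 190 - 16*0.6 = 180.4 deg C

180.4 deg C


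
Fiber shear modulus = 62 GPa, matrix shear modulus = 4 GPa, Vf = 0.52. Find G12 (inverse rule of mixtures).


1/G12 = Vf/Gf + (1-Vf)/Gm = 0.52/62 + 0.48/4
G12 = 7.79 GPa

7.79 GPa


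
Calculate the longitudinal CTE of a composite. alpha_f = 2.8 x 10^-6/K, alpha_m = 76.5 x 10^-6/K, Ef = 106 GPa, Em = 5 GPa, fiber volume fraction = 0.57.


E1 = Ef*Vf + Em*(1-Vf) = 62.57
alpha_1 = (alpha_f*Ef*Vf + alpha_m*Em*(1-Vf))/E1 = 5.33 x 10^-6/K

5.33 x 10^-6/K


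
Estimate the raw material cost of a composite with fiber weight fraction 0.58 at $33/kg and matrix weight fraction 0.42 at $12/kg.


Cost = cost_f*Wf + cost_m*Wm = 33*0.58 + 12*0.42 = $24.18/kg

$24.18/kg


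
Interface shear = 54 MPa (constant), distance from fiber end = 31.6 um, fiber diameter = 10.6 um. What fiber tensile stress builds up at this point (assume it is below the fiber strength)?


Force balance: sigma_f * (pi*d^2/4) = tau * (pi*d) * x  ->  sigma_f = 4 * tau * x / d
sigma_f = 4 * 54 * 31.6 / 10.6 = 643.9 MPa

643.9 MPa


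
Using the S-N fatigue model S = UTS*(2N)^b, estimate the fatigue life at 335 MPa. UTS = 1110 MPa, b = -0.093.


N = 0.5 * (S/UTS)^(1/b) = 0.5 * (335/1110)^(1/-0.093) = 196498.3681 cycles

196498.3681 cycles


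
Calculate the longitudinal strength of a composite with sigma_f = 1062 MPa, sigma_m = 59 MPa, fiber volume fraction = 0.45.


sigma_1 = sigma_f*Vf + sigma_m*(1-Vf) = 1062*0.45 + 59*0.55 = 510.4 MPa

510.4 MPa


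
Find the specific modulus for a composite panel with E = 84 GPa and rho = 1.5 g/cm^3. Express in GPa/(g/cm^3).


Specific stiffness = E/rho = 84/1.5 = 56.0 GPa/(g/cm^3)

56.0 GPa/(g/cm^3)


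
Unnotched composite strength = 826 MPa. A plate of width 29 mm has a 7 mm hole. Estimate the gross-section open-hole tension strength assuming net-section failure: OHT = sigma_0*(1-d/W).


OHT = sigma_0*(1-d/W) = 826*(1-7/29) = 626.6 MPa

626.6 MPa


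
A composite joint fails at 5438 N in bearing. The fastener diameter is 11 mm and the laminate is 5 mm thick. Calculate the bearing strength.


sigma_br = F/(d*h) = 5438/(11*5) = 98.9 MPa

98.9 MPa


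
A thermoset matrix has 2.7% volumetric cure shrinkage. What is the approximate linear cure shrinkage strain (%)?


Linear shrinkage ≈ vol_shrink/3 = 2.7/3 = 0.9%

0.9%


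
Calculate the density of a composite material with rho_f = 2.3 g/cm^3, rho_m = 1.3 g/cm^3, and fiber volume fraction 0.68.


rho_c = rho_f*Vf + rho_m*(1-Vf) = 2.3*0.68 + 1.3*0.32 = 1.98 g/cm^3

1.98 g/cm^3


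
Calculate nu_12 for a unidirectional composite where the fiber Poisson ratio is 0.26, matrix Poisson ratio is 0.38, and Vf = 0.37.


nu_12 = nu_f*Vf + nu_m*(1-Vf) = 0.26*0.37 + 0.38*0.63 = 0.3356

0.3356


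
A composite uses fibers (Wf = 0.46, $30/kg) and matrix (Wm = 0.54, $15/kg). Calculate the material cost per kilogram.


Cost = cost_f*Wf + cost_m*Wm = 30*0.46 + 15*0.54 = $21.9/kg

$21.9/kg


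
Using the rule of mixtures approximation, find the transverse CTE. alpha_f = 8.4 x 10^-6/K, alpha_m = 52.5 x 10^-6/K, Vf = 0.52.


alpha_2 = alpha_f*Vf + alpha_m*(1-Vf) = 8.4*0.52 + 52.5*0.48 = 29.6 x 10^-6/K

29.6 x 10^-6/K


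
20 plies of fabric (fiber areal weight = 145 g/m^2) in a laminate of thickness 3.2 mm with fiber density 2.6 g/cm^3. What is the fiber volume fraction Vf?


Vf = n * FAW / (rho_f * h * 1000) = 20 * 145 / (2.6 * 3.2 * 1000) = 0.3486

0.3486


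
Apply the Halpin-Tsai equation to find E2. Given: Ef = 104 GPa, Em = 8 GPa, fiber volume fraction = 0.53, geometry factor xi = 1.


eta = (Ef/Em - 1)/(Ef/Em + xi) = (13.0 - 1)/(13.0 + 1) = 0.8571
E2 = Em*(1+xi*eta*Vf)/(1-eta*Vf) = 21.32 GPa

21.32 GPa


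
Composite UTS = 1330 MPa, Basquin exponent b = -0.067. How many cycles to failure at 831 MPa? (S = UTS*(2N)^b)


N = 0.5 * (S/UTS)^(1/b) = 0.5 * (831/1330)^(1/-0.067) = 559.0964 cycles

559.0964 cycles


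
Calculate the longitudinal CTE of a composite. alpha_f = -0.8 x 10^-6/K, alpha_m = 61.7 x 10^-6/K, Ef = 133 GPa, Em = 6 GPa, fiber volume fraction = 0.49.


E1 = Ef*Vf + Em*(1-Vf) = 68.23
alpha_1 = (alpha_f*Ef*Vf + alpha_m*Em*(1-Vf))/E1 = 2.0 x 10^-6/K

2.0 x 10^-6/K


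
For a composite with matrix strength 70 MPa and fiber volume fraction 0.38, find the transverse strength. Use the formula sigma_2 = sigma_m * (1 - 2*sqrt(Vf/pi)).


factor = 1 - 2*sqrt(0.38/pi) = 0.3044
sigma_2 = 70 * 0.3044 = 21.31 MPa

21.31 MPa


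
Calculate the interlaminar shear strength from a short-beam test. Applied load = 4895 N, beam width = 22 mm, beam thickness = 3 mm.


ILSS = 3F/(4bh) = 3*4895/(4*22*3) = 55.63 MPa

55.63 MPa


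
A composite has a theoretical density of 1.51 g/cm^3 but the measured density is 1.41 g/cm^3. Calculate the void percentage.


Void% = (rho_theo - rho_actual)/rho_theo * 100 = (1.51 - 1.41)/1.51 * 100 = 6.62%

6.62%


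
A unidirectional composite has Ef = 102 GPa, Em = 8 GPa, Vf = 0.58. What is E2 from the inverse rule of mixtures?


1/E2 = Vf/Ef + (1-Vf)/Em = 0.58/102 + 0.42/8
E2 = 17.19 GPa

17.19 GPa


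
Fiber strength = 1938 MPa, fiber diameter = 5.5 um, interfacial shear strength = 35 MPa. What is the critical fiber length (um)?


Lc = sigma_f * d / (2 * tau_i) = 1938 * 5.5 / (2 * 35) = 152.3 um

152.3 um


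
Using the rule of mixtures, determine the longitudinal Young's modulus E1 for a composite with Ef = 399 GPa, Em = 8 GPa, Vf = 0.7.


E1 = Ef*Vf + Em*(1-Vf) = 399*0.7 + 8*0.3 = 281.7 GPa

281.7 GPa


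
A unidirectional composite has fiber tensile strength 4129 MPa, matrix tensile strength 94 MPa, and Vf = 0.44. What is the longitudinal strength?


sigma_1 = sigma_f*Vf + sigma_m*(1-Vf) = 4129*0.44 + 94*0.56 = 1869.4 MPa

1869.4 MPa


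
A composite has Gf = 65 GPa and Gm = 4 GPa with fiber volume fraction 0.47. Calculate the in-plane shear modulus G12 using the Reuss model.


1/G12 = Vf/Gf + (1-Vf)/Gm = 0.47/65 + 0.53/4
G12 = 7.16 GPa

7.16 GPa


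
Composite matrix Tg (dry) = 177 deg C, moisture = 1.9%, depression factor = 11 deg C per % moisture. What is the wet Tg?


Tg_wet = Tg_dry - k*moisture = 177 - 11*1.9 = 156.1 deg C

156.1 deg C


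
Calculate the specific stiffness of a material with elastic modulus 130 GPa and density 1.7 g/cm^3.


Specific stiffness = E/rho = 130/1.7 = 76.5 GPa/(g/cm^3)

76.5 GPa/(g/cm^3)


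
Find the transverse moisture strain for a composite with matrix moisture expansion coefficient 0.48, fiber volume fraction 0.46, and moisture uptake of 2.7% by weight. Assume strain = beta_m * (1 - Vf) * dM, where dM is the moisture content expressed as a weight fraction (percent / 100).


dM = 2.7/100 = 0.027
strain = beta_m * (1-Vf) * dM = 0.48 * 0.54 * 0.027 = 0.0069984

0.0069984


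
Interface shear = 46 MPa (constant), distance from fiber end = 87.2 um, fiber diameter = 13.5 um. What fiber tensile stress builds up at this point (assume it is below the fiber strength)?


Force balance: sigma_f * (pi*d^2/4) = tau * (pi*d) * x  ->  sigma_f = 4 * tau * x / d
sigma_f = 4 * 46 * 87.2 / 13.5 = 1188.5 MPa

1188.5 MPa


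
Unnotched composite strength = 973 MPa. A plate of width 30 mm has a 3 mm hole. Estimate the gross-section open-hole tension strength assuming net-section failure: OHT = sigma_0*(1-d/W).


OHT = sigma_0*(1-d/W) = 973*(1-3/30) = 875.7 MPa

875.7 MPa


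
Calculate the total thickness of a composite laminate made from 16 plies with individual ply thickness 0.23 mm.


h = n * t_ply = 16 * 0.23 = 3.68 mm

3.68 mm


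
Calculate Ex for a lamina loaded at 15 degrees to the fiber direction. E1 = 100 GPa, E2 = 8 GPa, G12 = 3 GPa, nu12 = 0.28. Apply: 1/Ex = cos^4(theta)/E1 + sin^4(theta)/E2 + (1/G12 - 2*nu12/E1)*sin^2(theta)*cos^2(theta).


cos^4(15) = 0.870513, sin^4(15) = 0.004487, sin^2(15)*cos^2(15) = 0.0625
1/G12 - 2*nu12/E1 = 1/3 - 2*0.28/100 = 0.327733 GPa^-1
1/Ex = 0.870513/100 + 0.004487/8 + 0.327733*0.0625 = 0.0297494 GPa^-1
Ex = 33.61 GPa

33.61 GPa


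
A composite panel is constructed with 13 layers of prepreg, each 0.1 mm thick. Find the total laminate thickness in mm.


h = n * t_ply = 13 * 0.1 = 1.3 mm

1.3 mm


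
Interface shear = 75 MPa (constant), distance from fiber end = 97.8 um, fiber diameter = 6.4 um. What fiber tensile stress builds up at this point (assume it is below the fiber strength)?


Force balance: sigma_f * (pi*d^2/4) = tau * (pi*d) * x  ->  sigma_f = 4 * tau * x / d
sigma_f = 4 * 75 * 97.8 / 6.4 = 4584.4 MPa

4584.4 MPa


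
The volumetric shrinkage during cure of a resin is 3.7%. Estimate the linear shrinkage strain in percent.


Linear shrinkage ≈ vol_shrink/3 = 3.7/3 = 1.233%

1.233%


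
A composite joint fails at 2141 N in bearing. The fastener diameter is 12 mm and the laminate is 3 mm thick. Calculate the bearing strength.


sigma_br = F/(d*h) = 2141/(12*3) = 59.5 MPa

59.5 MPa


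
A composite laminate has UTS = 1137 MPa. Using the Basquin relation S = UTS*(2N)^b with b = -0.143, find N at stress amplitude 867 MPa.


N = 0.5 * (S/UTS)^(1/b) = 0.5 * (867/1137)^(1/-0.143) = 3.3292 cycles

3.3292 cycles


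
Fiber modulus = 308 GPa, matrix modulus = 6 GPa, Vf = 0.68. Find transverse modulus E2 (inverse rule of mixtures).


1/E2 = Vf/Ef + (1-Vf)/Em = 0.68/308 + 0.32/6
E2 = 18.0 GPa

18.0 GPa


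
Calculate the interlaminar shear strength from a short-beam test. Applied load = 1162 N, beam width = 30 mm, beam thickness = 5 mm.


ILSS = 3F/(4bh) = 3*1162/(4*30*5) = 5.81 MPa

5.81 MPa


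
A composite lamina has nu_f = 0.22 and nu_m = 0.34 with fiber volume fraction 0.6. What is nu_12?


nu_12 = nu_f*Vf + nu_m*(1-Vf) = 0.22*0.6 + 0.34*0.4 = 0.268

0.268


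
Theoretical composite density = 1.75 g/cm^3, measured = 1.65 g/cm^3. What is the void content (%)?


Void% = (rho_theo - rho_actual)/rho_theo * 100 = (1.75 - 1.65)/1.75 * 100 = 5.71%

5.71%


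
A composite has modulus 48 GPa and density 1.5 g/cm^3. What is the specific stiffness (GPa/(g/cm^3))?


Specific stiffness = E/rho = 48/1.5 = 32.0 GPa/(g/cm^3)

32.0 GPa/(g/cm^3)


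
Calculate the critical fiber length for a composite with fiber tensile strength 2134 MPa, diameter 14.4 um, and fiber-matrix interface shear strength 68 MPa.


Lc = sigma_f * d / (2 * tau_i) = 2134 * 14.4 / (2 * 68) = 226.0 um

226.0 um


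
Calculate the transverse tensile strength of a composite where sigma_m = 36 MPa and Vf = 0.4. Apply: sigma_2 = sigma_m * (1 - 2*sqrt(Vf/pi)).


factor = 1 - 2*sqrt(0.4/pi) = 0.2864
sigma_2 = 36 * 0.2864 = 10.31 MPa

10.31 MPa


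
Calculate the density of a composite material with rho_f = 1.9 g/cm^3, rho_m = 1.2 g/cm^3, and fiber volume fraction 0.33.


rho_c = rho_f*Vf + rho_m*(1-Vf) = 1.9*0.33 + 1.2*0.67 = 1.431 g/cm^3

1.431 g/cm^3


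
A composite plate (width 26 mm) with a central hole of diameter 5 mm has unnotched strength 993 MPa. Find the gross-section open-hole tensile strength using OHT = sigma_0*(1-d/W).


OHT = sigma_0*(1-d/W) = 993*(1-5/26) = 802.0 MPa

802.0 MPa


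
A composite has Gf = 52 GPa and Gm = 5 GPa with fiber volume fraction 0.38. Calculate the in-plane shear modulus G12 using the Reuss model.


1/G12 = Vf/Gf + (1-Vf)/Gm = 0.38/52 + 0.62/5
G12 = 7.62 GPa

7.62 GPa


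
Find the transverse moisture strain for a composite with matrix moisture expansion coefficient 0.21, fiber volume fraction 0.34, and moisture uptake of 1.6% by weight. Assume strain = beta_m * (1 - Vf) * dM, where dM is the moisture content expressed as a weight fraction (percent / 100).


dM = 1.6/100 = 0.016
strain = beta_m * (1-Vf) * dM = 0.21 * 0.66 * 0.016 = 0.0022176

0.0022176


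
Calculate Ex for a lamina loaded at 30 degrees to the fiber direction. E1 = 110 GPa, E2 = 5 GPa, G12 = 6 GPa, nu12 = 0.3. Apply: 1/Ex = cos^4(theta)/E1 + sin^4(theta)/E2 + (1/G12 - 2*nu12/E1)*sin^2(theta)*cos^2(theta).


cos^4(30) = 0.5625, sin^4(30) = 0.0625, sin^2(30)*cos^2(30) = 0.1875
1/G12 - 2*nu12/E1 = 1/6 - 2*0.3/110 = 0.161212 GPa^-1
1/Ex = 0.5625/110 + 0.0625/5 + 0.161212*0.1875 = 0.0478409 GPa^-1
Ex = 20.9 GPa

20.9 GPa


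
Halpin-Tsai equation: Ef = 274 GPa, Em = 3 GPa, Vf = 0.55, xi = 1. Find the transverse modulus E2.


eta = (Ef/Em - 1)/(Ef/Em + xi) = (91.3333 - 1)/(91.3333 + 1) = 0.9783
E2 = Em*(1+xi*eta*Vf)/(1-eta*Vf) = 9.99 GPa

9.99 GPa


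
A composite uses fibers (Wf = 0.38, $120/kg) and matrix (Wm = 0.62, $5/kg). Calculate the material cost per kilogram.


Cost = cost_f*Wf + cost_m*Wm = 120*0.38 + 5*0.62 = $48.7/kg

$48.7/kg


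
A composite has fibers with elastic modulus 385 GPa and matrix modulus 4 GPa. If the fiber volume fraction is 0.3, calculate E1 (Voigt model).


E1 = Ef*Vf + Em*(1-Vf) = 385*0.3 + 4*0.7 = 118.3 GPa

118.3 GPa


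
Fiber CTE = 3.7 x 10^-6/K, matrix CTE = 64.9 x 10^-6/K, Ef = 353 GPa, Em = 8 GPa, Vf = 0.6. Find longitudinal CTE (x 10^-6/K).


E1 = Ef*Vf + Em*(1-Vf) = 215.0
alpha_1 = (alpha_f*Ef*Vf + alpha_m*Em*(1-Vf))/E1 = 4.61 x 10^-6/K

4.61 x 10^-6/K


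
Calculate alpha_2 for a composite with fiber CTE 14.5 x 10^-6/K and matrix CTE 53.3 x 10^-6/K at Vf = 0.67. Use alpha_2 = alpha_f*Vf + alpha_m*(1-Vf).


alpha_2 = alpha_f*Vf + alpha_m*(1-Vf) = 14.5*0.67 + 53.3*0.33 = 27.3 x 10^-6/K

27.3 x 10^-6/K


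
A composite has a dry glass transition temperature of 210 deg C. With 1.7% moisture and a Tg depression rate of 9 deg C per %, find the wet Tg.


Tg_wet = Tg_dry - k*moisture = 210 - 9*1.7 = 194.7 deg C

194.7 deg C


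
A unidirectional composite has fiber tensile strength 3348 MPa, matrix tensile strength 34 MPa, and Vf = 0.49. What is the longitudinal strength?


sigma_1 = sigma_f*Vf + sigma_m*(1-Vf) = 3348*0.49 + 34*0.51 = 1657.9 MPa

1657.9 MPa


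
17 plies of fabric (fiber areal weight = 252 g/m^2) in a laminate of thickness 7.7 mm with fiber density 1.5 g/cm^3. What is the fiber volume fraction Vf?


Vf = n * FAW / (rho_f * h * 1000) = 17 * 252 / (1.5 * 7.7 * 1000) = 0.3709

0.3709


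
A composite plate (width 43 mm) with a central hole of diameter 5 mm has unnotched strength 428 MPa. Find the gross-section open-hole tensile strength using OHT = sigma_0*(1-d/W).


OHT = sigma_0*(1-d/W) = 428*(1-5/43) = 378.2 MPa

378.2 MPa


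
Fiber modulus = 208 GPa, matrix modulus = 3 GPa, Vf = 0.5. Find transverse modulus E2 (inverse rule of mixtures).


1/E2 = Vf/Ef + (1-Vf)/Em = 0.5/208 + 0.5/3
E2 = 5.91 GPa

5.91 GPa


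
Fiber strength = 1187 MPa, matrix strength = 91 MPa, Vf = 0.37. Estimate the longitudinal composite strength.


sigma_1 = sigma_f*Vf + sigma_m*(1-Vf) = 1187*0.37 + 91*0.63 = 496.5 MPa

496.5 MPa


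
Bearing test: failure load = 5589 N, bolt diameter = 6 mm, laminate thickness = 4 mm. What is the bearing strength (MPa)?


sigma_br = F/(d*h) = 5589/(6*4) = 232.9 MPa

232.9 MPa


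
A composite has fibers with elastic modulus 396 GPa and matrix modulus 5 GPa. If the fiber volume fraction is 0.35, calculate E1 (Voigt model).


E1 = Ef*Vf + Em*(1-Vf) = 396*0.35 + 5*0.65 = 141.85 GPa

141.85 GPa


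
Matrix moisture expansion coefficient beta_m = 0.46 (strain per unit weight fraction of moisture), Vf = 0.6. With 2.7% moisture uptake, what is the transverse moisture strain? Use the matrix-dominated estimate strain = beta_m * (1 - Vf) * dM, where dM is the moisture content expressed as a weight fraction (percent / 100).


dM = 2.7/100 = 0.027
strain = beta_m * (1-Vf) * dM = 0.46 * 0.4 * 0.027 = 0.004968

0.004968


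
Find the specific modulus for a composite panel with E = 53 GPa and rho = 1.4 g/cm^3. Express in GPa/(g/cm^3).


Specific stiffness = E/rho = 53/1.4 = 37.9 GPa/(g/cm^3)

37.9 GPa/(g/cm^3)


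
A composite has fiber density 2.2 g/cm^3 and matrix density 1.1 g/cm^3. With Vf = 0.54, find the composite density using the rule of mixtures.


rho_c = rho_f*Vf + rho_m*(1-Vf) = 2.2*0.54 + 1.1*0.46 = 1.694 g/cm^3

1.694 g/cm^3


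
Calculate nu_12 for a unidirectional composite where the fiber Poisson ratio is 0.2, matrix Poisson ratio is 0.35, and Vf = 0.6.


nu_12 = nu_f*Vf + nu_m*(1-Vf) = 0.2*0.6 + 0.35*0.4 = 0.26

0.26


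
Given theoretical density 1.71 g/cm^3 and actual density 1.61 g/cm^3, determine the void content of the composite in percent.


Void% = (rho_theo - rho_actual)/rho_theo * 100 = (1.71 - 1.61)/1.71 * 100 = 5.85%

5.85%


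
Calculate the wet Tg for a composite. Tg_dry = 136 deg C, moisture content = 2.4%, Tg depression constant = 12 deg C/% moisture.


Tg_wet = Tg_dry - k*moisture = 136 - 12*2.4 = 107.2 deg C

107.2 deg C


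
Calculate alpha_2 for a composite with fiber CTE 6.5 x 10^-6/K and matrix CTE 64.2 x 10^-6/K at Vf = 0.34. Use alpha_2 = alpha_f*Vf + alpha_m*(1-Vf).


alpha_2 = alpha_f*Vf + alpha_m*(1-Vf) = 6.5*0.34 + 64.2*0.66 = 44.6 x 10^-6/K

44.6 x 10^-6/K


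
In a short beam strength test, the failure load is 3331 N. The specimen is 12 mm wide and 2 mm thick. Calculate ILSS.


ILSS = 3F/(4bh) = 3*3331/(4*12*2) = 104.09 MPa

104.09 MPa


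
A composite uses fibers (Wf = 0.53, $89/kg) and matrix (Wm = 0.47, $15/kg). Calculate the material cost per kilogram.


Cost = cost_f*Wf + cost_m*Wm = 89*0.53 + 15*0.47 = $54.22/kg

$54.22/kg


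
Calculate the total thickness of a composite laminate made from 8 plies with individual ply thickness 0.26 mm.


h = n * t_ply = 8 * 0.26 = 2.08 mm

2.08 mm


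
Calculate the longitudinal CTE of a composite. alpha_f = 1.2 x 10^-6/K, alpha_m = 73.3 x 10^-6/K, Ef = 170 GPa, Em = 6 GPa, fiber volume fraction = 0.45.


E1 = Ef*Vf + Em*(1-Vf) = 79.8
alpha_1 = (alpha_f*Ef*Vf + alpha_m*Em*(1-Vf))/E1 = 4.18 x 10^-6/K

4.18 x 10^-6/K


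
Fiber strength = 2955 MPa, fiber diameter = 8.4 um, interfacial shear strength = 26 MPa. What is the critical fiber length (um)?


Lc = sigma_f * d / (2 * tau_i) = 2955 * 8.4 / (2 * 26) = 477.3 um

477.3 um


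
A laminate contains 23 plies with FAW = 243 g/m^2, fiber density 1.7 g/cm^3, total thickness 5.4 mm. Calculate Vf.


Vf = n * FAW / (rho_f * h * 1000) = 23 * 243 / (1.7 * 5.4 * 1000) = 0.6088

0.6088


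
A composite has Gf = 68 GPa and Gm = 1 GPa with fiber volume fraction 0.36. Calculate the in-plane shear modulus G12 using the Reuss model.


1/G12 = Vf/Gf + (1-Vf)/Gm = 0.36/68 + 0.64/1
G12 = 1.55 GPa

1.55 GPa


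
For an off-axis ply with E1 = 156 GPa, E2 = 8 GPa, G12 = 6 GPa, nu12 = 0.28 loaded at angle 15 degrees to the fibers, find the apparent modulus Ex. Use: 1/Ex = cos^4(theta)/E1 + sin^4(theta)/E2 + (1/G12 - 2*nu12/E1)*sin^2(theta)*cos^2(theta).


cos^4(15) = 0.870513, sin^4(15) = 0.004487, sin^2(15)*cos^2(15) = 0.0625
1/G12 - 2*nu12/E1 = 1/6 - 2*0.28/156 = 0.163077 GPa^-1
1/Ex = 0.870513/156 + 0.004487/8 + 0.163077*0.0625 = 0.0163334 GPa^-1
Ex = 61.22 GPa

61.22 GPa


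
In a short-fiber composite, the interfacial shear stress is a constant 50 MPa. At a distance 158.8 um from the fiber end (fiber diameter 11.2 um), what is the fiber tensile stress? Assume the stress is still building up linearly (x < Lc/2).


Force balance: sigma_f * (pi*d^2/4) = tau * (pi*d) * x  ->  sigma_f = 4 * tau * x / d
sigma_f = 4 * 50 * 158.8 / 11.2 = 2835.7 MPa

2835.7 MPa


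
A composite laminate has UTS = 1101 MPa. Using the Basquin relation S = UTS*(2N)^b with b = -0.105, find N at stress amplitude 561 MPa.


N = 0.5 * (S/UTS)^(1/b) = 0.5 * (561/1101)^(1/-0.105) = 307.4499 cycles

307.4499 cycles


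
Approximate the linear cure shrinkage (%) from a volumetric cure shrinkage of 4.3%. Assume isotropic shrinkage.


Linear shrinkage ≈ vol_shrink/3 = 4.3/3 = 1.433%

1.433%


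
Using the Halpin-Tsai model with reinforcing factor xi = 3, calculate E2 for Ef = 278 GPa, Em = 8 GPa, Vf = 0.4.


eta = (Ef/Em - 1)/(Ef/Em + xi) = (34.75 - 1)/(34.75 + 3) = 0.894
E2 = Em*(1+xi*eta*Vf)/(1-eta*Vf) = 25.81 GPa

25.81 GPa


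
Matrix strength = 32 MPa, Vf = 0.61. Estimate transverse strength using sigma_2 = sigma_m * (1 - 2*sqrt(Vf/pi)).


factor = 1 - 2*sqrt(0.61/pi) = 0.1187
sigma_2 = 32 * 0.1187 = 3.8 MPa

3.8 MPa


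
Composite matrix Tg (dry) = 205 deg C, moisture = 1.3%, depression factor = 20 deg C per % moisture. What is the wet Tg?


Tg_wet = Tg_dry - k*moisture = 205 - 20*1.3 = 179.0 deg C

179.0 deg C


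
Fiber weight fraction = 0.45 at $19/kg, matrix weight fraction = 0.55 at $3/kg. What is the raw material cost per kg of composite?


Cost = cost_f*Wf + cost_m*Wm = 19*0.45 + 3*0.55 = $10.2/kg

$10.2/kg


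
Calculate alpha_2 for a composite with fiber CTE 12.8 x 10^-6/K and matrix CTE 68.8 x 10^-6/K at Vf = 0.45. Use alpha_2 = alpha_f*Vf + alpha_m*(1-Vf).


alpha_2 = alpha_f*Vf + alpha_m*(1-Vf) = 12.8*0.45 + 68.8*0.55 = 43.6 x 10^-6/K

43.6 x 10^-6/K


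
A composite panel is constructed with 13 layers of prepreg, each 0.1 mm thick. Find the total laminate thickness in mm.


h = n * t_ply = 13 * 0.1 = 1.3 mm

1.3 mm
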